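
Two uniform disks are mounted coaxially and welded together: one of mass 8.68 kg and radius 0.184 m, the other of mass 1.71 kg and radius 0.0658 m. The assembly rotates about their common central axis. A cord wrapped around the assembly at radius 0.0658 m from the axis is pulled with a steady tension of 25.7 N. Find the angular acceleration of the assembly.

α ≈ 11.2 rad/s²

I = ½M₁R₁² + ½M₂R₂² = ½(8.68)(0.184)² + ½(1.71)(0.0658)² = 0.1506 kg·m².
τ = F r = (25.7)(0.0658) = 1.691 N·m.
α = τ/I = 1.691/0.1506 = 11.23 rad/s².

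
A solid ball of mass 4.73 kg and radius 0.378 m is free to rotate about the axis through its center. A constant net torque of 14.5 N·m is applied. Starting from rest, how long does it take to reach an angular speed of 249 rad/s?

t ≈ 4.64 s

I = (2/5)MR² = (2/5)(4.73)(0.378)² = 0.2703 kg·m².
α = τ/I = 14.5/0.2703 = 53.64 rad/s².
ω = αt ⇒ t = ω/α = 249/53.64 = 4.642 s.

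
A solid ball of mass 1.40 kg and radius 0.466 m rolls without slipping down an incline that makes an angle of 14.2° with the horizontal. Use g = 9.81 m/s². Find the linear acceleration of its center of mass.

a ≈ 1.72 m/s²

Translation along the incline: Mg sinθ − f = Ma.
Rotation about the center: fR = Iα with I = (2/5)MR². No-slip gives a = αR, so f = (I/R²)a = (2/5)M a.
Substituting: Mg sinθ = (1 + 0.4000)Ma, so a = g sinθ/(1 + 0.4000) = (9.81) sin 14.2° / 1.400 = 1.719 m/s².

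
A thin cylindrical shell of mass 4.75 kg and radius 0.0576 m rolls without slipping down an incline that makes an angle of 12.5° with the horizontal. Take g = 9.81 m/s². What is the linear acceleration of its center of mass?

a ≈ 1.06 m/s²

Translation along the incline: Mg sinθ − f = Ma.
Rotation about the center: fR = Iα with I = MR². No-slip gives a = αR, so f = (I/R²)a = M a.
Substituting: Mg sinθ = (1 + 1.000)Ma, so a = g sinθ/(1 + 1.000) = (9.81) sin 12.5° / 2.000 = 1.062 m/s².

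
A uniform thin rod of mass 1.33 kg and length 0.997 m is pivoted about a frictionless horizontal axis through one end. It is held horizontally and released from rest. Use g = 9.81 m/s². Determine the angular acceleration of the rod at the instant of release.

About the pivot, I = (1/3)ML² = (1/3)(1.33)(0.997)² = 0.4407 kg·m².
The weight acts at the center, a distance L/2 = 0.4985 m from the pivot; τ = Mg(L/2) = 6.504 N·m.
α = τ/I = 6.504/0.4407 = 14.76 rad/s².
(Equivalently α = (3g/(2L)) = 14.76 rad/s².)

α ≈ 14.8 rad/s²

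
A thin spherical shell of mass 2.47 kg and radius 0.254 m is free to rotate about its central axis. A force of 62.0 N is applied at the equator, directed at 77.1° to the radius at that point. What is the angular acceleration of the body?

α ≈ 144 rad/s²

I = (2/3)MR² = (2/3)(2.47)(0.254)² = 0.1062 kg·m².
Only the tangential component produces torque: τ = F R sinθ = (62.0)(0.254) sin 77.1° = 15.35 N·m.
Newton's second law for rotation, τ = Iα, gives α = τ/I = 15.35/0.1062 = 144.5 rad/s².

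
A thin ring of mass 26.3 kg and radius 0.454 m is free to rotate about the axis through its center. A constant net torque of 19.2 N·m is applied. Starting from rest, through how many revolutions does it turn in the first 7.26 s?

≈ 14.9 revolutions

I = MR² = (26.3)(0.454)² = 5.421 kg·m².
α = τ/I = 19.2/5.421 = 3.542 rad/s².
θ = ½αt² = ½(3.542)(7.26)² = 93.34 rad.
Revolutions = θ/(2π) = 14.86.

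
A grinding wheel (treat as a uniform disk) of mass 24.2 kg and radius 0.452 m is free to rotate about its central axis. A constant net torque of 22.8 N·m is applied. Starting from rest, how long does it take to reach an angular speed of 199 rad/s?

I = ½MR² = (1/2)(24.2)(0.452)² = 2.472 kg·m².
α = τ/I = 22.8/2.472 = 9.223 rad/s².
ω = αt ⇒ t = ω/α = 199/9.223 = 21.58 s.

t ≈ 21.6 s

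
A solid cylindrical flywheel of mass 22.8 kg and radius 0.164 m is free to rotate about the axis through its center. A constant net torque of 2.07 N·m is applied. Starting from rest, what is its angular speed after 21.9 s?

I = ½MR² = (1/2)(22.8)(0.164)² = 0.3066 kg·m².
α = τ/I = 2.07/0.3066 = 6.751 rad/s².
ω = ω₀ + αt = 0 + (6.751)(21.9) = 147.9 rad/s.

ω ≈ 148 rad/s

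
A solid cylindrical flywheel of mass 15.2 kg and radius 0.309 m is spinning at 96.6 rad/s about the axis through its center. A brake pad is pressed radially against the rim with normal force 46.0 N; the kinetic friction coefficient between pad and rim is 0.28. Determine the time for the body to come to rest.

t ≈ 17.6 s

I = ½MR² = (1/2)(15.2)(0.309)² = 0.7257 kg·m².
Friction force f = μN = (0.28)(46.0) = 12.88 N at the rim; torque magnitude τ = fR = 3.980 N·m, opposing ω.
|α| = τ/I = 3.980/0.7257 = 5.485 rad/s² (deceleration).
0 = ω₀ − |α|t ⇒ t = ω₀/|α| = 96.6/5.485 = 17.61 s.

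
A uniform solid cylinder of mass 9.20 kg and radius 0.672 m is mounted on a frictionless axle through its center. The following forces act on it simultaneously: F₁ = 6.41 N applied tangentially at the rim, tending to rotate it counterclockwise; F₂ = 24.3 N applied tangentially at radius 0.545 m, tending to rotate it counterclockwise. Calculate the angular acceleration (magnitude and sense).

I = ½MR² = (1/2)(9.20)(0.672)² = 2.077 kg·m².
Taking counterclockwise as positive: τ₁ = +(6.41)(0.672) = +4.308 N·m; τ₂ = +(24.3)(0.545) = +13.24 N·m.
Net torque τ = 17.55 N·m.
α = τ/I = 17.55/2.077 = 8.449 rad/s².

α ≈ 8.45 rad/s², counterclockwise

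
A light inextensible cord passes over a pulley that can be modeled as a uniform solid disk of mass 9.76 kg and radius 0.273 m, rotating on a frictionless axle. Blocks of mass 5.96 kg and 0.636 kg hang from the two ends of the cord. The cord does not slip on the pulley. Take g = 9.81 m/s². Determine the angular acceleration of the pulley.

I = ½MR² = (1/2)(9.76)(0.273)² = 0.3637 kg·m².
Heavier block: m₁g − T₁ = m₁a. Lighter block: T₂ − m₂g = m₂a.
Pulley: (T₁ − T₂)R = Iα = I(a/R), so T₁ − T₂ = (I/R²)a = (1/2)M_p a = 4.880·a.
Adding the three: (m₁ − m₂)g = (m₁ + m₂ + 4.880)a, so a = (5.96 − 0.636)(9.81)/(5.96 + 0.636 + 4.880) = 4.551 m/s².
α = a/R = 4.551/0.273 = 16.67 rad/s².

α ≈ 16.7 rad/s²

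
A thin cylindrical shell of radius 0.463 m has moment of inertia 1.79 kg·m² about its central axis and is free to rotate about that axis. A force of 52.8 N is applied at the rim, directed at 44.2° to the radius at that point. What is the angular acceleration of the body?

Only the tangential component produces torque: τ = F R sinθ = (52.8)(0.463) sin 44.2° = 17.04 N·m.
From τ = Iα: α = 17.04/1.790 = 9.521 rad/s².

α ≈ 9.52 rad/s²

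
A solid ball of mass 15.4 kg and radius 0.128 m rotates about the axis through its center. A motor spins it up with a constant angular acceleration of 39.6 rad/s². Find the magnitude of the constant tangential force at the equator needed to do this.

I = (2/5)MR² = (2/5)(15.4)(0.128)² = 0.1009 kg·m².
The required torque is τ = Iα = (0.1009)(39.60) = 3.997 N·m.
A tangential force at the equator gives τ = FR, so F = τ/R = 3.997/0.128 = 31.22 N.

F ≈ 31.2 N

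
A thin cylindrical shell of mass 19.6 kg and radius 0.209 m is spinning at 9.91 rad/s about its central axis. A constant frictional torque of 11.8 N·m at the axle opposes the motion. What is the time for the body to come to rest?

t ≈ 0.719 s

I = MR² = (19.6)(0.209)² = 0.8561 kg·m².
The net torque has magnitude 11.8 N·m, opposing ω.
|α| = τ/I = 11.80/0.8561 = 13.78 rad/s² (deceleration).
0 = ω₀ − |α|t ⇒ t = ω₀/|α| = 9.91/13.78 = 0.7190 s.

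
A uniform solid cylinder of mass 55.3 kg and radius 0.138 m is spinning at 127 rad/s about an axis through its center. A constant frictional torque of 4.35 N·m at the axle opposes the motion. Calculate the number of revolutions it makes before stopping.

≈ 155 revolutions

I = ½MR² = (1/2)(55.3)(0.138)² = 0.5266 kg·m².
The net torque has magnitude 4.35 N·m, opposing ω.
|α| = τ/I = 4.350/0.5266 = 8.261 rad/s² (deceleration).
ω² = ω₀² − 2|α|θ with ω = 0 ⇒ θ = ω₀²/(2|α|) = 976.2 rad = 155.4 rev.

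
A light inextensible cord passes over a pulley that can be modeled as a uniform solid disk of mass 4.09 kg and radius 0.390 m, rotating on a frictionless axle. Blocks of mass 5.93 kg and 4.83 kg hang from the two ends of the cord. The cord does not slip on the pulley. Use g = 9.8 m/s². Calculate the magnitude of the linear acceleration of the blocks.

a ≈ 0.842 m/s²

I = ½MR² = (1/2)(4.09)(0.390)² = 0.3110 kg·m².
Heavier block: m₁g − T₁ = m₁a. Lighter block: T₂ − m₂g = m₂a.
Pulley: (T₁ − T₂)R = Iα = I(a/R), so T₁ − T₂ = (I/R²)a = (1/2)M_p a = 2.045·a.
Adding the three: (m₁ − m₂)g = (m₁ + m₂ + 2.045)a, so a = (5.93 − 4.83)(9.8)/(5.93 + 4.83 + 2.045) = 0.8419 m/s².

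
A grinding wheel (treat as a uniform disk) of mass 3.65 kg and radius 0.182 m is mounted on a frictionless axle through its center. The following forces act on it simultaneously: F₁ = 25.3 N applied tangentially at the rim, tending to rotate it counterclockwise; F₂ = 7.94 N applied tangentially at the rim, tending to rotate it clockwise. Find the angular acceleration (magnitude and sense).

α ≈ 52.3 rad/s², counterclockwise

I = ½MR² = (1/2)(3.65)(0.182)² = 0.06045 kg·m².
Taking counterclockwise as positive: τ₁ = +(25.3)(0.182) = +4.605 N·m; τ₂ = −(7.94)(0.182) = −1.445 N·m.
Net torque τ = 3.160 N·m.
α = τ/I = 3.160/0.06045 = 52.27 rad/s².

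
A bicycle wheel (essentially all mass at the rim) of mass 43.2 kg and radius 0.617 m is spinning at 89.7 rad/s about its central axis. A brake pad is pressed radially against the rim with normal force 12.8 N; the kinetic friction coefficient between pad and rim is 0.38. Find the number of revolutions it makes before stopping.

I = MR² = (43.2)(0.617)² = 16.45 kg·m².
Friction force f = μN = (0.38)(12.8) = 4.864 N at the rim; torque magnitude τ = fR = 3.001 N·m, opposing ω.
|α| = τ/I = 3.001/16.45 = 0.1825 rad/s² (deceleration).
ω² = ω₀² − 2|α|θ with ω = 0 ⇒ θ = ω₀²/(2|α|) = 22050 rad = 3509 rev.

≈ 3510 revolutions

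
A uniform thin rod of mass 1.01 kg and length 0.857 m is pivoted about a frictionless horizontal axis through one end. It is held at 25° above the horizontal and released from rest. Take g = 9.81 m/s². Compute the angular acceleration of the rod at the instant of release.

α ≈ 15.6 rad/s²

About the pivot, I = (1/3)ML² = (1/3)(1.01)(0.857)² = 0.2473 kg·m².
The weight acts at the center, a distance L/2 = 0.4285 m from the pivot; τ = Mg(L/2) cos 25° = 3.848 N·m.
α = τ/I = 3.848/0.2473 = 15.56 rad/s².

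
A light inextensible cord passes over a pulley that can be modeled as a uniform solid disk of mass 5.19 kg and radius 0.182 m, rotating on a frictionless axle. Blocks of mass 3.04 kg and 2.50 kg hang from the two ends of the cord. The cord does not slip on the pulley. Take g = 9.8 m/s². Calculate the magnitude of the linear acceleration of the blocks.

a ≈ 0.651 m/s²

I = ½MR² = (1/2)(5.19)(0.182)² = 0.08596 kg·m².
Heavier block: m₁g − T₁ = m₁a. Lighter block: T₂ − m₂g = m₂a.
Pulley: (T₁ − T₂)R = Iα = I(a/R), so T₁ − T₂ = (I/R²)a = (1/2)M_p a = 2.595·a.
Adding the three: (m₁ − m₂)g = (m₁ + m₂ + 2.595)a, so a = (3.04 − 2.50)(9.8)/(3.04 + 2.50 + 2.595) = 0.6505 m/s².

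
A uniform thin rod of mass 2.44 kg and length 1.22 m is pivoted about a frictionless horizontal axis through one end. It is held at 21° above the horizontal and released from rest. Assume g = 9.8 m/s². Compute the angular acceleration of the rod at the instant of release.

About the pivot, I = (1/3)ML² = (1/3)(2.44)(1.22)² = 1.211 kg·m².
The weight acts at the center, a distance L/2 = 0.6100 m from the pivot; τ = Mg(L/2) cos 21° = 13.62 N·m.
α = τ/I = 13.62/1.211 = 11.25 rad/s².

α ≈ 11.2 rad/s²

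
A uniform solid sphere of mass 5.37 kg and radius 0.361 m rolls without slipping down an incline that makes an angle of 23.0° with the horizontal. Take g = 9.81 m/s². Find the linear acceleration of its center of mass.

a ≈ 2.74 m/s²

Translation along the incline: Mg sinθ − f = Ma.
Rotation about the center: fR = Iα with I = (2/5)MR². No-slip gives a = αR, so f = (I/R²)a = (2/5)M a.
Substituting: Mg sinθ = (1 + 0.4000)Ma, so a = g sinθ/(1 + 0.4000) = (9.81) sin 23.0° / 1.400 = 2.738 m/s².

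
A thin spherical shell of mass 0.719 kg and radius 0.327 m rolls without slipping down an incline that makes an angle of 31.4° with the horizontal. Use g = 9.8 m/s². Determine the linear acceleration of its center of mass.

Translation along the incline: Mg sinθ − f = Ma.
Rotation about the center: fR = Iα with I = (2/3)MR². No-slip gives a = αR, so f = (I/R²)a = (2/3)M a.
Substituting: Mg sinθ = (1 + 0.6667)Ma, so a = g sinθ/(1 + 0.6667) = (9.8) sin 31.4° / 1.667 = 3.064 m/s².

a ≈ 3.06 m/s²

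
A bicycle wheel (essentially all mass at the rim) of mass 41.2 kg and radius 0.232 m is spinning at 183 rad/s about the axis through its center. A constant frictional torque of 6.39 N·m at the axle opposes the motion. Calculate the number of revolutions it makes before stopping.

≈ 925 revolutions

I = MR² = (41.2)(0.232)² = 2.218 kg·m².
The net torque has magnitude 6.39 N·m, opposing ω.
|α| = τ/I = 6.390/2.218 = 2.882 rad/s² (deceleration).
ω² = ω₀² − 2|α|θ with ω = 0 ⇒ θ = ω₀²/(2|α|) = 5811 rad = 924.8 rev.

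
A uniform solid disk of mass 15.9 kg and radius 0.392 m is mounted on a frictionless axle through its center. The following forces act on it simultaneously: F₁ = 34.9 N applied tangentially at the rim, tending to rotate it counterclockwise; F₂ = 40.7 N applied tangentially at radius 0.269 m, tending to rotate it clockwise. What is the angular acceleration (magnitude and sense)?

I = ½MR² = (1/2)(15.9)(0.392)² = 1.222 kg·m².
Taking counterclockwise as positive: τ₁ = +(34.9)(0.392) = +13.68 N·m; τ₂ = −(40.7)(0.269) = −10.95 N·m.
Net torque τ = 2.732 N·m.
α = τ/I = 2.732/1.222 = 2.237 rad/s².

α ≈ 2.24 rad/s², counterclockwise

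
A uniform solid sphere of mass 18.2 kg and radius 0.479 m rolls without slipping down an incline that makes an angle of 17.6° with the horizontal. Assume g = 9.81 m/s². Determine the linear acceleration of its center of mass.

Translation along the incline: Mg sinθ − f = Ma.
Rotation about the center: fR = Iα with I = (2/5)MR². No-slip gives a = αR, so f = (I/R²)a = (2/5)M a.
Substituting: Mg sinθ = (1 + 0.4000)Ma, so a = g sinθ/(1 + 0.4000) = (9.81) sin 17.6° / 1.400 = 2.119 m/s².

a ≈ 2.12 m/s²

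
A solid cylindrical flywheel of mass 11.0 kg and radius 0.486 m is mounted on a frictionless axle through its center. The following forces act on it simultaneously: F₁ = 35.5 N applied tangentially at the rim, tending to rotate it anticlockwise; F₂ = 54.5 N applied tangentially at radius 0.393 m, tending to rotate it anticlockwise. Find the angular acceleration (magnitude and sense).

I = ½MR² = (1/2)(11.0)(0.486)² = 1.299 kg·m².
Taking anticlockwise as positive: τ₁ = +(35.5)(0.486) = +17.25 N·m; τ₂ = +(54.5)(0.393) = +21.42 N·m.
Net torque τ = 38.67 N·m.
α = τ/I = 38.67/1.299 = 29.77 rad/s².

α ≈ 29.8 rad/s², anticlockwise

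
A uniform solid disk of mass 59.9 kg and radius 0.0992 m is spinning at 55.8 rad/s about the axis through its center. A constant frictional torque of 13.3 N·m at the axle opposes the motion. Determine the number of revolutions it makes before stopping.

≈ 5.49 revolutions

I = ½MR² = (1/2)(59.9)(0.0992)² = 0.2947 kg·m².
The net torque has magnitude 13.3 N·m, opposing ω.
|α| = τ/I = 13.30/0.2947 = 45.13 rad/s² (deceleration).
ω² = ω₀² − 2|α|θ with ω = 0 ⇒ θ = ω₀²/(2|α|) = 34.50 rad = 5.491 rev.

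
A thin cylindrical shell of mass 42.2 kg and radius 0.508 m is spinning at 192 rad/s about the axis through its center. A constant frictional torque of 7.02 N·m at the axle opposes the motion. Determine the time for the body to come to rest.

t ≈ 298 s

I = MR² = (42.2)(0.508)² = 10.89 kg·m².
The net torque has magnitude 7.02 N·m, opposing ω.
|α| = τ/I = 7.020/10.89 = 0.6446 rad/s² (deceleration).
0 = ω₀ − |α|t ⇒ t = ω₀/|α| = 192/0.6446 = 297.9 s.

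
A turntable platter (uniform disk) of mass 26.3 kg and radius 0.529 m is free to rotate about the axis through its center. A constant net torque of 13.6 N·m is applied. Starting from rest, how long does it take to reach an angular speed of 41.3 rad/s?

t ≈ 11.2 s

I = ½MR² = (1/2)(26.3)(0.529)² = 3.680 kg·m².
α = τ/I = 13.6/3.680 = 3.696 rad/s².
ω = αt ⇒ t = ω/α = 41.3/3.696 = 11.18 s.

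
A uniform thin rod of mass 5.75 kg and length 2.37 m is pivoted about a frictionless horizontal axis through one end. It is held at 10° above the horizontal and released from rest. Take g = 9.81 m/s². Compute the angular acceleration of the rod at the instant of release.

α ≈ 6.11 rad/s²

About the pivot, I = (1/3)ML² = (1/3)(5.75)(2.37)² = 10.77 kg·m².
The weight acts at the center, a distance L/2 = 1.185 m from the pivot; τ = Mg(L/2) cos 10° = 65.83 N·m.
α = τ/I = 65.83/10.77 = 6.115 rad/s².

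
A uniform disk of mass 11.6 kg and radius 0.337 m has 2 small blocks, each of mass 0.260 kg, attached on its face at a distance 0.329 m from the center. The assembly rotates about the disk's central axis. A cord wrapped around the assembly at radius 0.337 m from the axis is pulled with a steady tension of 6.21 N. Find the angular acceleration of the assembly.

I_disk = ½MR² = ½(11.6)(0.337)² = 0.6587 kg·m².
I_blocks = 2·m·r² = 2(0.260)(0.329)² = 0.05629 kg·m².
Total I = 0.7150 kg·m².
τ = F r = (6.21)(0.337) = 2.093 N·m.
α = τ/I = 2.093/0.7150 = 2.927 rad/s².

α ≈ 2.93 rad/s²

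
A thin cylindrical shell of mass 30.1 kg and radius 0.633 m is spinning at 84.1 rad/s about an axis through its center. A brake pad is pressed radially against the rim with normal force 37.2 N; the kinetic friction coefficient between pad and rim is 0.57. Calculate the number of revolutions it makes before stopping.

I = MR² = (30.1)(0.633)² = 12.06 kg·m².
Friction force f = μN = (0.57)(37.2) = 21.20 N at the rim; torque magnitude τ = fR = 13.42 N·m, opposing ω.
|α| = τ/I = 13.42/12.06 = 1.113 rad/s² (deceleration).
ω² = ω₀² − 2|α|θ with ω = 0 ⇒ θ = ω₀²/(2|α|) = 3178 rad = 505.7 rev.

≈ 506 revolutions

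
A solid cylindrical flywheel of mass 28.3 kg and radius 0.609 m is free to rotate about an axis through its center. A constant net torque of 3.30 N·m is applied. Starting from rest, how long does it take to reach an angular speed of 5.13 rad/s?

t ≈ 8.16 s

I = ½MR² = (1/2)(28.3)(0.609)² = 5.248 kg·m².
α = τ/I = 3.30/5.248 = 0.6288 rad/s².
ω = αt ⇒ t = ω/α = 5.13/0.6288 = 8.158 s.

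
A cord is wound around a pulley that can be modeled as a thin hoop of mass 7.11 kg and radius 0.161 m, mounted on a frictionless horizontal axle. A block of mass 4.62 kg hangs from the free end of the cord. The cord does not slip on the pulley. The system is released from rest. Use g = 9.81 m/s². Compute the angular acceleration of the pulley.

I = MR² = (7.11)(0.161)² = 0.1843 kg·m².
Block: mg − T = ma. Pulley: TR = Iα. No-slip: a = αR, so T = (I/R²)a = 7.110·a.
Then mg = (m + 7.110)a, so a = (4.62)(9.81)/(4.62 + 7.110) = 3.864 m/s².
α = a/R = 3.864/0.161 = 24.00 rad/s².

α ≈ 24.0 rad/s²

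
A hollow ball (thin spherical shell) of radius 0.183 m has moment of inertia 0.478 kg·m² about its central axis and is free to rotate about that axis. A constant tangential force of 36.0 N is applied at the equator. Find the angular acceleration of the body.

τ = F R = (36.0)(0.183) = 6.588 N·m.
From τ = Iα: α = 6.588/0.4780 = 13.78 rad/s².

α ≈ 13.8 rad/s²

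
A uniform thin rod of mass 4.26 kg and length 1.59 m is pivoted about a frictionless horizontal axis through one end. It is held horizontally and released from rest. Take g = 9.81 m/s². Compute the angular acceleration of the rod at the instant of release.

About the pivot, I = (1/3)ML² = (1/3)(4.26)(1.59)² = 3.590 kg·m².
The weight acts at the center, a distance L/2 = 0.7950 m from the pivot; τ = Mg(L/2) = 33.22 N·m.
α = τ/I = 33.22/3.590 = 9.255 rad/s².
(Equivalently α = (3g/(2L)) = 9.255 rad/s².)

α ≈ 9.25 rad/s²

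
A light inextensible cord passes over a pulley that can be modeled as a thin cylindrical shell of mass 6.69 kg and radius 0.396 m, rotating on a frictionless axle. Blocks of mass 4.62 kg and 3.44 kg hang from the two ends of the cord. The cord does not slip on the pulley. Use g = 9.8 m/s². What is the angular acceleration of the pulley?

α ≈ 1.98 rad/s²

I = MR² = (6.69)(0.396)² = 1.049 kg·m².
Heavier block: m₁g − T₁ = m₁a. Lighter block: T₂ − m₂g = m₂a.
Pulley: (T₁ − T₂)R = Iα = I(a/R), so T₁ − T₂ = (I/R²)a = 1·M_p a = 6.690·a.
Adding the three: (m₁ − m₂)g = (m₁ + m₂ + 6.690)a, so a = (4.62 − 3.44)(9.8)/(4.62 + 3.44 + 6.690) = 0.7840 m/s².
α = a/R = 0.7840/0.396 = 1.980 rad/s².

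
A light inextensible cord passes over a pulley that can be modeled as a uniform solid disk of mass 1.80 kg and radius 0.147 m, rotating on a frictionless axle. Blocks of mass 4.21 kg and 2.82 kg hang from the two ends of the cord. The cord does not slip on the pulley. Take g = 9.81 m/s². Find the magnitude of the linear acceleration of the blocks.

a ≈ 1.72 m/s²

I = ½MR² = (1/2)(1.80)(0.147)² = 0.01945 kg·m².
Heavier block: m₁g − T₁ = m₁a. Lighter block: T₂ − m₂g = m₂a.
Pulley: (T₁ − T₂)R = Iα = I(a/R), so T₁ − T₂ = (I/R²)a = (1/2)M_p a = 0.9000·a.
Adding the three: (m₁ − m₂)g = (m₁ + m₂ + 0.9000)a, so a = (4.21 − 2.82)(9.81)/(4.21 + 2.82 + 0.9000) = 1.720 m/s².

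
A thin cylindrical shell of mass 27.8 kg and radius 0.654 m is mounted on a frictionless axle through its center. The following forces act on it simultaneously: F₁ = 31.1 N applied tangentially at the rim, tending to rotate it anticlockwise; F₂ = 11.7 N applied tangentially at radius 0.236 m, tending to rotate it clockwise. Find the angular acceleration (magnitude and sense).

α ≈ 1.48 rad/s², anticlockwise

I = MR² = (27.8)(0.654)² = 11.89 kg·m².
Taking anticlockwise as positive: τ₁ = +(31.1)(0.654) = +20.34 N·m; τ₂ = −(11.7)(0.236) = −2.761 N·m.
Net torque τ = 17.58 N·m.
α = τ/I = 17.58/11.89 = 1.478 rad/s².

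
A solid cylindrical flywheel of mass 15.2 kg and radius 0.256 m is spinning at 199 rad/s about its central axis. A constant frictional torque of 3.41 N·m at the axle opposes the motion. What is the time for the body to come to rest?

I = ½MR² = (1/2)(15.2)(0.256)² = 0.4981 kg·m².
The net torque has magnitude 3.41 N·m, opposing ω.
|α| = τ/I = 3.410/0.4981 = 6.846 rad/s² (deceleration).
0 = ω₀ − |α|t ⇒ t = ω₀/|α| = 199/6.846 = 29.07 s.

t ≈ 29.1 s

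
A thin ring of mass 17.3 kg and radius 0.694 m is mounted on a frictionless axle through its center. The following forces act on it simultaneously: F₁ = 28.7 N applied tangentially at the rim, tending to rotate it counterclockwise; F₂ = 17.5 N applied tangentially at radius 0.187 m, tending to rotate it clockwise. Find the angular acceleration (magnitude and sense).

α ≈ 2.00 rad/s², counterclockwise

I = MR² = (17.3)(0.694)² = 8.332 kg·m².
Taking counterclockwise as positive: τ₁ = +(28.7)(0.694) = +19.92 N·m; τ₂ = −(17.5)(0.187) = −3.272 N·m.
Net torque τ = 16.65 N·m.
α = τ/I = 16.65/8.332 = 1.998 rad/s².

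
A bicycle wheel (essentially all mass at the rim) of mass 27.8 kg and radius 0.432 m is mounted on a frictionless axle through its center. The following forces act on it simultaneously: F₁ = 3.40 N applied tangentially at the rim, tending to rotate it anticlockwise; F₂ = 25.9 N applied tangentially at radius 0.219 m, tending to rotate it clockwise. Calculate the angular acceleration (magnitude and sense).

α ≈ 0.810 rad/s², clockwise

I = MR² = (27.8)(0.432)² = 5.188 kg·m².
Taking anticlockwise as positive: τ₁ = +(3.40)(0.432) = +1.469 N·m; τ₂ = −(25.9)(0.219) = −5.672 N·m.
Net torque τ = -4.203 N·m.
α = τ/I = -4.203/5.188 = -0.8102 rad/s².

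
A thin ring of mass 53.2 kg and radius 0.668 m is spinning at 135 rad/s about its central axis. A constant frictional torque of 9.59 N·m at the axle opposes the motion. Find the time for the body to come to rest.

I = MR² = (53.2)(0.668)² = 23.74 kg·m².
The net torque has magnitude 9.59 N·m, opposing ω.
|α| = τ/I = 9.590/23.74 = 0.4040 rad/s² (deceleration).
0 = ω₀ − |α|t ⇒ t = ω₀/|α| = 135/0.4040 = 334.2 s.

t ≈ 334 s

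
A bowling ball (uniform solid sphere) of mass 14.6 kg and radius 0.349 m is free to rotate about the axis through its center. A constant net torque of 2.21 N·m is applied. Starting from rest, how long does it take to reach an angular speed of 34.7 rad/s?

t ≈ 11.2 s

I = (2/5)MR² = (2/5)(14.6)(0.349)² = 0.7113 kg·m².
α = τ/I = 2.21/0.7113 = 3.107 rad/s².
ω = αt ⇒ t = ω/α = 34.7/3.107 = 11.17 s.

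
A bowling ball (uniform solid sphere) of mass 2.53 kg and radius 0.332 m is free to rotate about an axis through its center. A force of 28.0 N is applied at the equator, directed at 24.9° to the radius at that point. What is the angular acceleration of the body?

I = (2/5)MR² = (2/5)(2.53)(0.332)² = 0.1115 kg·m².
Only the tangential component produces torque: τ = F R sinθ = (28.0)(0.332) sin 24.9° = 3.914 N·m.
Newton's second law for rotation, τ = Iα, gives α = τ/I = 3.914/0.1115 = 35.09 rad/s².

α ≈ 35.1 rad/s²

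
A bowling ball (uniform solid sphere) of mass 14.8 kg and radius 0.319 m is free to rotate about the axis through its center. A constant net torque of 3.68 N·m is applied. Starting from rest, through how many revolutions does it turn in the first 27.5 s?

I = (2/5)MR² = (2/5)(14.8)(0.319)² = 0.6024 kg·m².
α = τ/I = 3.68/0.6024 = 6.109 rad/s².
θ = ½αt² = ½(6.109)(27.5)² = 2310 rad.
Revolutions = θ/(2π) = 367.6.

≈ 368 revolutions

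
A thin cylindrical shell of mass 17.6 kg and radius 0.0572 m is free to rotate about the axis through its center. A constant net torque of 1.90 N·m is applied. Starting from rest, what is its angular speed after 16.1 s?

I = MR² = (17.6)(0.0572)² = 0.05758 kg·m².
α = τ/I = 1.90/0.05758 = 33.00 rad/s².
ω = ω₀ + αt = 0 + (33.00)(16.1) = 531.2 rad/s.

ω ≈ 531 rad/s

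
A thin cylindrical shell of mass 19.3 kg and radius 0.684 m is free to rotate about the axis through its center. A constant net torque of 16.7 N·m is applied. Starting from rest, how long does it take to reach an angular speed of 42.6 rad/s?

I = MR² = (19.3)(0.684)² = 9.030 kg·m².
α = τ/I = 16.7/9.030 = 1.849 rad/s².
ω = αt ⇒ t = ω/α = 42.6/1.849 = 23.03 s.

t ≈ 23.0 s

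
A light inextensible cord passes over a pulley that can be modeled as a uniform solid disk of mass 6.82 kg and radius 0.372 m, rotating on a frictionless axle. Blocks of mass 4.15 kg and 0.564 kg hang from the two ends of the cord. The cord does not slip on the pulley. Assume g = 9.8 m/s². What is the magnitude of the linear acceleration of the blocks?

a ≈ 4.33 m/s²

I = ½MR² = (1/2)(6.82)(0.372)² = 0.4719 kg·m².
Heavier block: m₁g − T₁ = m₁a. Lighter block: T₂ − m₂g = m₂a.
Pulley: (T₁ − T₂)R = Iα = I(a/R), so T₁ − T₂ = (I/R²)a = (1/2)M_p a = 3.410·a.
Adding the three: (m₁ − m₂)g = (m₁ + m₂ + 3.410)a, so a = (4.15 − 0.564)(9.8)/(4.15 + 0.564 + 3.410) = 4.326 m/s².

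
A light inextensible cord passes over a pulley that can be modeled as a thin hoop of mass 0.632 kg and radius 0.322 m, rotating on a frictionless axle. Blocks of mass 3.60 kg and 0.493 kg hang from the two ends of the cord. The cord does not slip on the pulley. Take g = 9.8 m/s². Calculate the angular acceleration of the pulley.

I = MR² = (0.632)(0.322)² = 0.06553 kg·m².
Heavier block: m₁g − T₁ = m₁a. Lighter block: T₂ − m₂g = m₂a.
Pulley: (T₁ − T₂)R = Iα = I(a/R), so T₁ − T₂ = (I/R²)a = 1·M_p a = 0.6320·a.
Adding the three: (m₁ − m₂)g = (m₁ + m₂ + 0.6320)a, so a = (3.60 − 0.493)(9.8)/(3.60 + 0.493 + 0.6320) = 6.444 m/s².
α = a/R = 6.444/0.322 = 20.01 rad/s².

α ≈ 20.0 rad/s²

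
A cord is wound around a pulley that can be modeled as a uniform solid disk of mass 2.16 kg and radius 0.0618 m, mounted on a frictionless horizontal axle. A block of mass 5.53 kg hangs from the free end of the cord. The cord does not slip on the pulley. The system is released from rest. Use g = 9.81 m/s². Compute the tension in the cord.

T ≈ 8.86 N

I = ½MR² = (1/2)(2.16)(0.0618)² = 0.004125 kg·m².
Block: mg − T = ma. Pulley: TR = Iα. No-slip: a = αR, so T = (I/R²)a = 1.080·a.
Then mg = (m + 1.080)a, so a = (5.53)(9.81)/(5.53 + 1.080) = 8.207 m/s².
T = 1.080·a = 8.864 N.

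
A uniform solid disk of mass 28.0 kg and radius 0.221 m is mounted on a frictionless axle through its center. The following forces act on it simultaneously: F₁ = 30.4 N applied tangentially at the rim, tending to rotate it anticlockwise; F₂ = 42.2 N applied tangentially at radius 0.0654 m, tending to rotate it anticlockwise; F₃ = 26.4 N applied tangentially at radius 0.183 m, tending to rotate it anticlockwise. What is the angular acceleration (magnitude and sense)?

I = ½MR² = (1/2)(28.0)(0.221)² = 0.6838 kg·m².
Taking anticlockwise as positive: τ₁ = +(30.4)(0.221) = +6.718 N·m; τ₂ = +(42.2)(0.0654) = +2.760 N·m; τ₃ = +(26.4)(0.183) = +4.831 N·m.
Net torque τ = 14.31 N·m.
α = τ/I = 14.31/0.6838 = 20.93 rad/s².

α ≈ 20.9 rad/s², anticlockwise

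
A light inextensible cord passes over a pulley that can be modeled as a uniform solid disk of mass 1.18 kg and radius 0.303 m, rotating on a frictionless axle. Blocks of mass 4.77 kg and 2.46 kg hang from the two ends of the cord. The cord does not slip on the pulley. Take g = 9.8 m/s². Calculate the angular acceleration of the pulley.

α ≈ 9.55 rad/s²

I = ½MR² = (1/2)(1.18)(0.303)² = 0.05417 kg·m².
Heavier block: m₁g − T₁ = m₁a. Lighter block: T₂ − m₂g = m₂a.
Pulley: (T₁ − T₂)R = Iα = I(a/R), so T₁ − T₂ = (I/R²)a = (1/2)M_p a = 0.5900·a.
Adding the three: (m₁ − m₂)g = (m₁ + m₂ + 0.5900)a, so a = (4.77 − 2.46)(9.8)/(4.77 + 2.46 + 0.5900) = 2.895 m/s².
α = a/R = 2.895/0.303 = 9.554 rad/s².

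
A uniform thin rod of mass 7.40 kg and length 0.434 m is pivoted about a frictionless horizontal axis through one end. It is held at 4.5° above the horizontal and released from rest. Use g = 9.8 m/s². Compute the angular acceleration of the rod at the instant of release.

About the pivot, I = (1/3)ML² = (1/3)(7.40)(0.434)² = 0.4646 kg·m².
The weight acts at the center, a distance L/2 = 0.2170 m from the pivot; τ = Mg(L/2) cos 4.5° = 15.69 N·m.
α = τ/I = 15.69/0.4646 = 33.77 rad/s².
(Equivalently α = (3g/(2L)) cos 4.5° = 33.77 rad/s².)

α ≈ 33.8 rad/s²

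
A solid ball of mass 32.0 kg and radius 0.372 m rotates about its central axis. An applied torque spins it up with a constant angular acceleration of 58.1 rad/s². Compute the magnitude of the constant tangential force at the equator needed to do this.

I = (2/5)MR² = (2/5)(32.0)(0.372)² = 1.771 kg·m².
The required torque is τ = Iα = (1.771)(58.10) = 102.9 N·m.
A tangential force at the equator gives τ = FR, so F = τ/R = 102.9/0.372 = 276.6 N.

F ≈ 277 N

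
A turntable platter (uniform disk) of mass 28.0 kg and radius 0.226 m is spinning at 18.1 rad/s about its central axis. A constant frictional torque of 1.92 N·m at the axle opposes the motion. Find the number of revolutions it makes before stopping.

≈ 9.71 revolutions

I = ½MR² = (1/2)(28.0)(0.226)² = 0.7151 kg·m².
The net torque has magnitude 1.92 N·m, opposing ω.
|α| = τ/I = 1.920/0.7151 = 2.685 rad/s² (deceleration).
ω² = ω₀² − 2|α|θ with ω = 0 ⇒ θ = ω₀²/(2|α|) = 61.01 rad = 9.709 rev.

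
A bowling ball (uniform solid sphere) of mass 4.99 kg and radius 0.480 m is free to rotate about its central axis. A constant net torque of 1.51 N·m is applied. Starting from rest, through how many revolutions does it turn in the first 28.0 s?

I = (2/5)MR² = (2/5)(4.99)(0.480)² = 0.4599 kg·m².
α = τ/I = 1.51/0.4599 = 3.283 rad/s².
θ = ½αt² = ½(3.283)(28.0)² = 1287 rad.
Revolutions = θ/(2π) = 204.9.

≈ 205 revolutions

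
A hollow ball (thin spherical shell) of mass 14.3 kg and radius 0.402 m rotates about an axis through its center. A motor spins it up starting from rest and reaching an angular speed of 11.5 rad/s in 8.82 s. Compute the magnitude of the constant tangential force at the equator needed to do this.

I = (2/3)MR² = (2/3)(14.3)(0.402)² = 1.541 kg·m².
α = Δω/Δt = (11.5 − 0)/8.82 = 1.304 rad/s².
The required torque is τ = Iα = (1.541)(1.304) = 2.009 N·m.
A tangential force at the equator gives τ = FR, so F = τ/R = 2.009/0.402 = 4.997 N.

F ≈ 5.00 N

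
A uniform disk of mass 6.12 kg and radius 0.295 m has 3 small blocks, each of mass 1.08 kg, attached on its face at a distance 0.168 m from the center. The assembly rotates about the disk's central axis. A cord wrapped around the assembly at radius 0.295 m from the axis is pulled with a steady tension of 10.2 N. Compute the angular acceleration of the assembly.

α ≈ 8.41 rad/s²

I_disk = ½MR² = ½(6.12)(0.295)² = 0.2663 kg·m².
I_blocks = 3·m·r² = 3(1.08)(0.168)² = 0.09145 kg·m².
Total I = 0.3577 kg·m².
τ = F r = (10.2)(0.295) = 3.009 N·m.
α = τ/I = 3.009/0.3577 = 8.411 rad/s².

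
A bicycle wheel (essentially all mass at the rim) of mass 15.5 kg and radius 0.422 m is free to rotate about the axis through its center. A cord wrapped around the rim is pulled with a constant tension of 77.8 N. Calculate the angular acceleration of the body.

α ≈ 11.9 rad/s²

I = MR² = (15.5)(0.422)² = 2.760 kg·m².
τ = F R = (77.8)(0.422) = 32.83 N·m.
From τ = Iα: α = 32.83/2.760 = 11.89 rad/s².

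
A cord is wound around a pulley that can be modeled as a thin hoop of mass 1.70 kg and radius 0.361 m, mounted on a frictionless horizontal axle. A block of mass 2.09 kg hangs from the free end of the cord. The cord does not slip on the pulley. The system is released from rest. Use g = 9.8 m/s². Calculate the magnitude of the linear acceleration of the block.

a ≈ 5.40 m/s²

I = MR² = (1.70)(0.361)² = 0.2215 kg·m².
Block: mg − T = ma. Pulley: TR = Iα. No-slip: a = αR, so T = (I/R²)a = 1.700·a.
Then mg = (m + 1.700)a, so a = (2.09)(9.8)/(2.09 + 1.700) = 5.404 m/s².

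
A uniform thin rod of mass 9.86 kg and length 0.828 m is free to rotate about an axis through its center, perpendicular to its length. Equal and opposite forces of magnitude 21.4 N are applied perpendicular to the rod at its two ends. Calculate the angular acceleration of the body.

α ≈ 31.5 rad/s²

I = (1/12)ML² = (1/12)(9.86)(0.828)² = 0.5633 kg·m².
The couple gives τ = F·(L/2) + F·(L/2) = F L = (21.4)(0.828) = 17.72 N·m.
From τ = Iα: α = 17.72/0.5633 = 31.45 rad/s².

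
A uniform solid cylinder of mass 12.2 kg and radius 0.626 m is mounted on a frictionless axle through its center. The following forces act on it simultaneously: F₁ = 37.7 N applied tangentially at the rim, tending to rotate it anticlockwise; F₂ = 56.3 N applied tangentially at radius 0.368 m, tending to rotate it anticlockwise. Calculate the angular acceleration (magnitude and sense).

α ≈ 18.5 rad/s², anticlockwise

I = ½MR² = (1/2)(12.2)(0.626)² = 2.390 kg·m².
Taking anticlockwise as positive: τ₁ = +(37.7)(0.626) = +23.60 N·m; τ₂ = +(56.3)(0.368) = +20.72 N·m.
Net torque τ = 44.32 N·m.
α = τ/I = 44.32/2.390 = 18.54 rad/s².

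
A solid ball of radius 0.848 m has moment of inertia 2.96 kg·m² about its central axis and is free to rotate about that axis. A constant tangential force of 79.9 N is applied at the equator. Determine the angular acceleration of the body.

τ = F R = (79.9)(0.848) = 67.76 N·m.
From τ = Iα: α = 67.76/2.960 = 22.89 rad/s².

α ≈ 22.9 rad/s²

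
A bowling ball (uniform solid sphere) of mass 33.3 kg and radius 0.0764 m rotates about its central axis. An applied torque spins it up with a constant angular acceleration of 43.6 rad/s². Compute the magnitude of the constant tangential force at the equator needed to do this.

I = (2/5)MR² = (2/5)(33.3)(0.0764)² = 0.07775 kg·m².
The required torque is τ = Iα = (0.07775)(43.60) = 3.390 N·m.
A tangential force at the equator gives τ = FR, so F = τ/R = 3.390/0.0764 = 44.37 N.

F ≈ 44.4 N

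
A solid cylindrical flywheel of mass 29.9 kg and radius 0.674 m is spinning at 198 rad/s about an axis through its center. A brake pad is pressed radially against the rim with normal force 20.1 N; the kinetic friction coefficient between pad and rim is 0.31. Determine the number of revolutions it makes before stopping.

≈ 5050 revolutions

I = ½MR² = (1/2)(29.9)(0.674)² = 6.791 kg·m².
Friction force f = μN = (0.31)(20.1) = 6.231 N at the rim; torque magnitude τ = fR = 4.200 N·m, opposing ω.
|α| = τ/I = 4.200/6.791 = 0.6184 rad/s² (deceleration).
ω² = ω₀² − 2|α|θ with ω = 0 ⇒ θ = ω₀²/(2|α|) = 31700 rad = 5045 rev.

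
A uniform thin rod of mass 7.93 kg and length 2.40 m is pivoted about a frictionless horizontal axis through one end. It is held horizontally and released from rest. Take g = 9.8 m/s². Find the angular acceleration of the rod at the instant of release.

About the pivot, I = (1/3)ML² = (1/3)(7.93)(2.40)² = 15.23 kg·m².
The weight acts at the center, a distance L/2 = 1.200 m from the pivot; τ = Mg(L/2) = 93.26 N·m.
α = τ/I = 93.26/15.23 = 6.125 rad/s².
(Equivalently α = (3g/(2L)) = 6.125 rad/s².)

α ≈ 6.13 rad/s²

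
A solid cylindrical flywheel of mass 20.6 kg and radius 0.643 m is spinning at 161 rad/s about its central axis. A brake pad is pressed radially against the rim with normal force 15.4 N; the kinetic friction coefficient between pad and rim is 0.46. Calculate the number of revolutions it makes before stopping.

≈ 1930 revolutions

I = ½MR² = (1/2)(20.6)(0.643)² = 4.259 kg·m².
Friction force f = μN = (0.46)(15.4) = 7.084 N at the rim; torque magnitude τ = fR = 4.555 N·m, opposing ω.
|α| = τ/I = 4.555/4.259 = 1.070 rad/s² (deceleration).
ω² = ω₀² − 2|α|θ with ω = 0 ⇒ θ = ω₀²/(2|α|) = 12120 rad = 1928 rev.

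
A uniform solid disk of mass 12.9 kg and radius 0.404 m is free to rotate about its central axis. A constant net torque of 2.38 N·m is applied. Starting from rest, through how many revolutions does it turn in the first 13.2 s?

I = ½MR² = (1/2)(12.9)(0.404)² = 1.053 kg·m².
α = τ/I = 2.38/1.053 = 2.261 rad/s².
θ = ½αt² = ½(2.261)(13.2)² = 197.0 rad.
Revolutions = θ/(2π) = 31.35.

≈ 31.3 revolutions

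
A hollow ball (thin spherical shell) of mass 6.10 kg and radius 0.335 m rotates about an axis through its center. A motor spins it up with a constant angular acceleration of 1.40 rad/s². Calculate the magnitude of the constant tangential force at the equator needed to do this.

F ≈ 1.91 N

I = (2/3)MR² = (2/3)(6.10)(0.335)² = 0.4564 kg·m².
The required torque is τ = Iα = (0.4564)(1.400) = 0.6389 N·m.
A tangential force at the equator gives τ = FR, so F = τ/R = 0.6389/0.335 = 1.907 N.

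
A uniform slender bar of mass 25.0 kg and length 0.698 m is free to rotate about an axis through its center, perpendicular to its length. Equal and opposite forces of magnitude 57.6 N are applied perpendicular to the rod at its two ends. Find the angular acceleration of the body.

I = (1/12)ML² = (1/12)(25.0)(0.698)² = 1.015 kg·m².
The couple gives τ = F·(L/2) + F·(L/2) = F L = (57.6)(0.698) = 40.20 N·m.
From τ = Iα: α = 40.20/1.015 = 39.61 rad/s².

α ≈ 39.6 rad/s²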